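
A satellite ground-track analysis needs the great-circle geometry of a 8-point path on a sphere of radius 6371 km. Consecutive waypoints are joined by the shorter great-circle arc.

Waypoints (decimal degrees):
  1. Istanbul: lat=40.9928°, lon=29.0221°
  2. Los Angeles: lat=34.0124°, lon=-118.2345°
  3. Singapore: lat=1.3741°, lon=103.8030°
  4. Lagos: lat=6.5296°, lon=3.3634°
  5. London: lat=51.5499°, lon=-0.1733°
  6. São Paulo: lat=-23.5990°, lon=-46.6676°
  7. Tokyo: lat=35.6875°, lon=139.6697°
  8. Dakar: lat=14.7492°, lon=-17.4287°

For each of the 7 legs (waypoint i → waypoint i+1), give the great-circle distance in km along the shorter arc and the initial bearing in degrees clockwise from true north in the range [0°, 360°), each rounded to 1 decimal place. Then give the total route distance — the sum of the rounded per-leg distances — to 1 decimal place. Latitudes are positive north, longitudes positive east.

Leg 1: dist=11026.9 km, bearing=333.0°
Leg 2: dist=14123.6 km, bearing=303.0°
Leg 3: dist=11142.8 km, bearing=276.9°
Leg 4: dist=5016.6 km, bearing=356.9°
Leg 5: dist=9505.2 km, bearing=221.8°
Leg 6: dist=18538.9 km, bearing=337.0°
Leg 7: dist=13910.6 km, bearing=332.6°
Total: 83264.6 km

Leg 1: φ1=0.7154593, φ2=0.5936284, Δφ=-0.1218310, Δλ=-2.5701125 rad; a=sin²(Δφ/2)+cosφ1·cosφ2·sin²(Δλ/2)=0.5796574499; c=2·atan2(√a, √(1-a))=1.730792977; dist=6371·c=11026.882 ≈ 11026.9 km; running total=11026.9 km
Leg 1 bearing: y=sinΔλ·cosφ2=-0.44834237, x=cosφ1·sinφ2-sinφ1·cosφ2·cosΔλ=0.87954982; θ=atan2(y, x)=-27.0098° <0 so +360° → 332.9902° ≈ 333.0°
Leg 2: φ1=0.5936284, φ2=0.0239826, Δφ=-0.5696458, Δλ=3.8752854 rad; a=sin²(Δφ/2)+cosφ1·cosφ2·sin²(Δλ/2)=0.8010254709; c=2·atan2(√a, √(1-a))=2.216863585; dist=6371·c=14123.638 ≈ 14123.6 km; running total=25150.5 km
Leg 2 bearing: y=sinΔλ·cosφ2=-0.66942429, x=cosφ1·sinφ2-sinφ1·cosφ2·cosΔλ=0.43520775; θ=atan2(y, x)=-56.9712° <0 so +360° → 303.0288° ≈ 303.0°
Leg 3: φ1=0.0239826, φ2=0.1139630, Δφ=0.0899804, Δλ=-1.7530017 rad; a=sin²(Δφ/2)+cosφ1·cosφ2·sin²(Δλ/2)=0.5886223914; c=2·atan2(√a, √(1-a))=1.748982525; dist=6371·c=11142.768 ≈ 11142.8 km; running total=36293.3 km
Leg 3 bearing: y=sinΔλ·cosφ2=-0.97706709, x=cosφ1·sinφ2-sinφ1·cosφ2·cosΔλ=0.11800081; θ=atan2(y, x)=-83.1137° <0 so +360° → 276.8863° ≈ 276.9°
Leg 4: φ1=0.1139630, φ2=0.8997155, Δφ=0.7857525, Δλ=-0.0617271 rad; a=sin²(Δφ/2)+cosφ1·cosφ2·sin²(Δλ/2)=0.1471601986; c=2·atan2(√a, √(1-a))=0.787414467; dist=6371·c=5016.618 ≈ 5016.6 km; running total=41309.9 km
Leg 4 bearing: y=sinΔλ·cosφ2=-0.03835954, x=cosφ1·sinφ2-sinφ1·cosφ2·cosΔλ=0.70749194; θ=atan2(y, x)=-3.1035° <0 so +360° → 356.8965° ≈ 356.9°
Leg 5: φ1=0.8997155, φ2=-0.4118803, Δφ=-1.3115957, Δλ=-0.8114786 rad; a=sin²(Δφ/2)+cosφ1·cosφ2·sin²(Δλ/2)=0.4606177380; c=2·atan2(√a, √(1-a))=1.491950134; dist=6371·c=9505.214 ≈ 9505.2 km; running total=50815.1 km
Leg 5 bearing: y=sinΔλ·cosφ2=-0.66464835, x=cosφ1·sinφ2-sinφ1·cosφ2·cosΔλ=-0.74299308; θ=atan2(y, x)=-138.1856° <0 so +360° → 221.8144° ≈ 221.8°
Leg 6: φ1=-0.4118803, φ2=0.6228644, Δφ=1.0347446, Δλ=3.2521994 rad; a=sin²(Δφ/2)+cosφ1·cosφ2·sin²(Δλ/2)=0.9866385953; c=2·atan2(√a, √(1-a))=2.909891627; dist=6371·c=18538.920 ≈ 18538.9 km; running total=69354.0 km
Leg 6 bearing: y=sinΔλ·cosφ2=-0.08965294, x=cosφ1·sinφ2-sinφ1·cosφ2·cosΔλ=0.21140923; θ=atan2(y, x)=-22.9805° <0 so +360° → 337.0195° ≈ 337.0°
Leg 7: φ1=0.6228644, φ2=0.2574221, Δφ=-0.3654423, Δλ=-2.7418843 rad; a=sin²(Δφ/2)+cosφ1·cosφ2·sin²(Δλ/2)=0.7875085061; c=2·atan2(√a, √(1-a))=2.183421268; dist=6371·c=13910.577 ≈ 13910.6 km; running total=83264.6 km
Leg 7 bearing: y=sinΔλ·cosφ2=-0.37632700, x=cosφ1·sinφ2-sinφ1·cosφ2·cosΔλ=0.72645263; θ=atan2(y, x)=-27.3857° <0 so +360° → 332.6143° ≈ 332.6°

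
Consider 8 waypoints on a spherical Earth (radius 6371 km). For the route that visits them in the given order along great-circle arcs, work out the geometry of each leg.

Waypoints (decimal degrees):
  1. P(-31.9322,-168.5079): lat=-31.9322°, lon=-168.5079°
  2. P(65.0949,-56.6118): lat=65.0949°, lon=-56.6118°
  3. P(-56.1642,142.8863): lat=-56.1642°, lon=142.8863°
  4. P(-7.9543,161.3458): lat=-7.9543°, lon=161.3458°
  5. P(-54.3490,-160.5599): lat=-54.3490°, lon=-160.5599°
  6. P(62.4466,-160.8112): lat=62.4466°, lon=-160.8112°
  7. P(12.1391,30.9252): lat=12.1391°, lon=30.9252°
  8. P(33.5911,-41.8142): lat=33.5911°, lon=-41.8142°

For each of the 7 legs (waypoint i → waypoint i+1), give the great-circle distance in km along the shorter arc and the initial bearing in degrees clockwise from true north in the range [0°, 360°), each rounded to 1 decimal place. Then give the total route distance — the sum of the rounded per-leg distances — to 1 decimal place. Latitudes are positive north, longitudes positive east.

Leg 1: dist=14211.5 km, bearing=29.6°
Leg 2: dist=18571.2 km, bearing=304.2°
Leg 3: dist=5599.2 km, bearing=24.0°
Leg 4: dist=6168.8 km, bearing=154.1°
Leg 5: dist=12987.1 km, bearing=359.9°
Leg 6: dist=11659.1 km, bearing=348.1°
Leg 7: dist=7675.1 km, bearing=301.6°
Total: 76872.0 km

Leg 1: φ1=-0.5573220, φ2=1.1361203, Δφ=1.6934424, Δλ=1.9529554 rad; a=sin²(Δφ/2)+cosφ1·cosφ2·sin²(Δλ/2)=0.8065047834; c=2·atan2(√a, √(1-a))=2.230660529; dist=6371·c=14211.538 ≈ 14211.5 km; running total=14211.5 km
Leg 1 bearing: y=sinΔλ·cosφ2=0.39073789, x=cosφ1·sinφ2-sinφ1·cosφ2·cosΔλ=0.68669001; θ=atan2(y, x)=29.6406° ≈ 29.6°
Leg 2: φ1=1.1361203, φ2=-0.9802502, Δφ=-2.1163705, Δλ=3.4818987 rad; a=sin²(Δφ/2)+cosφ1·cosφ2·sin²(Δλ/2)=0.9872148882; c=2·atan2(√a, √(1-a))=2.914965446; dist=6371·c=18571.245 ≈ 18571.2 km; running total=32782.7 km
Leg 2 bearing: y=sinΔλ·cosφ2=-0.18585117, x=cosφ1·sinφ2-sinφ1·cosφ2·cosΔλ=0.12627729; θ=atan2(y, x)=-55.8057° <0 so +360° → 304.1943° ≈ 304.2°
Leg 3: φ1=-0.9802502, φ2=-0.1388287, Δφ=0.8414215, Δλ=0.3221791 rad; a=sin²(Δφ/2)+cosφ1·cosφ2·sin²(Δλ/2)=0.1809850501; c=2·atan2(√a, √(1-a))=0.878859315; dist=6371·c=5599.213 ≈ 5599.2 km; running total=38381.9 km
Leg 3 bearing: y=sinΔλ·cosφ2=0.31358783, x=cosφ1·sinφ2-sinφ1·cosφ2·cosΔλ=0.70326419; θ=atan2(y, x)=24.0323° ≈ 24.0°
Leg 4: φ1=-0.1388287, φ2=-0.9485690, Δφ=-0.8097403, Δλ=-5.6183143 rad; a=sin²(Δφ/2)+cosφ1·cosφ2·sin²(Δλ/2)=0.2166337050; c=2·atan2(√a, √(1-a))=0.968261682; dist=6371·c=6168.795 ≈ 6168.8 km; running total=44550.7 km
Leg 4 bearing: y=sinΔλ·cosφ2=0.35959157, x=cosφ1·sinφ2-sinφ1·cosφ2·cosΔλ=-0.74128812; θ=atan2(y, x)=154.1224° ≈ 154.1°
Leg 5: φ1=-0.9485690, φ2=1.0898988, Δφ=2.0384678, Δλ=-0.0043860 rad; a=sin²(Δφ/2)+cosφ1·cosφ2·sin²(Δλ/2)=0.7254057935; c=2·atan2(√a, √(1-a))=2.038470677; dist=6371·c=12987.097 ≈ 12987.1 km; running total=57537.8 km
Leg 5 bearing: y=sinΔλ·cosφ2=-0.00202885, x=cosφ1·sinφ2-sinφ1·cosφ2·cosΔλ=0.89261683; θ=atan2(y, x)=-0.1302° <0 so +360° → 359.8698° ≈ 359.9°
Leg 6: φ1=1.0898988, φ2=0.2118673, Δφ=-0.8780315, Δλ=3.3464315 rad; a=sin²(Δφ/2)+cosφ1·cosφ2·sin²(Δλ/2)=0.6281711356; c=2·atan2(√a, √(1-a))=1.830032447; dist=6371·c=11659.137 ≈ 11659.1 km; running total=69196.9 km
Leg 6 bearing: y=sinΔλ·cosφ2=-0.19886111, x=cosφ1·sinφ2-sinφ1·cosφ2·cosΔλ=0.94590850; θ=atan2(y, x)=-11.8726° <0 so +360° → 348.1274° ≈ 348.1°
Leg 7: φ1=0.2118673, φ2=0.5862753, Δφ=0.3744080, Δλ=-1.2695420 rad; a=sin²(Δφ/2)+cosφ1·cosφ2·sin²(Δλ/2)=0.3210075470; c=2·atan2(√a, √(1-a))=1.204687447; dist=6371·c=7675.064 ≈ 7675.1 km; running total=76872.0 km
Leg 7 bearing: y=sinΔλ·cosφ2=-0.79549277, x=cosφ1·sinφ2-sinφ1·cosφ2·cosΔλ=0.48891519; θ=atan2(y, x)=-58.4248° <0 so +360° → 301.5752° ≈ 301.6°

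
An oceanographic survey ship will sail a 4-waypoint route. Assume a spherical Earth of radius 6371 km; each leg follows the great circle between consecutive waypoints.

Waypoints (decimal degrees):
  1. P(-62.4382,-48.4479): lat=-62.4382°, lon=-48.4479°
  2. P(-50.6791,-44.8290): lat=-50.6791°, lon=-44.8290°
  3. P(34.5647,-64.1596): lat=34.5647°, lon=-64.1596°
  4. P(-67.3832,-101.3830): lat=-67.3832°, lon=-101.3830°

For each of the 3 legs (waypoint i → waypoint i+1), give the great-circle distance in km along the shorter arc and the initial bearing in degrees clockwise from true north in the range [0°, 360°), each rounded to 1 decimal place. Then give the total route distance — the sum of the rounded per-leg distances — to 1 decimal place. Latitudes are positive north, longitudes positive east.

Leg 1: φ1=-1.0897522, φ2=-0.8845172, Δφ=0.2052350, Δλ=0.0631617 rad; a=sin²(Δφ/2)+cosφ1·cosφ2·sin²(Δλ/2)=0.0107857668; c=2·atan2(√a, √(1-a))=0.208084300; dist=6371·c=1325.705 ≈ 1325.7 km; running total=1325.7 km
Leg 1 bearing: y=sinΔλ·cosφ2=0.03999665, x=cosφ1·sinφ2-sinφ1·cosφ2·cosΔλ=0.20267709; θ=atan2(y, x)=11.1634° ≈ 11.2°
Leg 2: φ1=-0.8845172, φ2=0.6032678, Δφ=1.4877850, Δλ=-0.3373826 rad; a=sin²(Δφ/2)+cosφ1·cosφ2·sin²(Δλ/2)=0.4732507565; c=2·atan2(√a, √(1-a))=1.517272287; dist=6371·c=9666.542 ≈ 9666.5 km; running total=10992.2 km
Leg 2 bearing: y=sinΔλ·cosφ2=-0.27258904, x=cosφ1·sinφ2-sinφ1·cosφ2·cosΔλ=0.96064204; θ=atan2(y, x)=-15.8417° <0 so +360° → 344.1583° ≈ 344.2°
Leg 3: φ1=0.6032678, φ2=-1.1760587, Δφ=-1.7793265, Δλ=-0.6496709 rad; a=sin²(Δφ/2)+cosφ1·cosφ2·sin²(Δλ/2)=0.6357681240; c=2·atan2(√a, √(1-a))=1.845785220; dist=6371·c=11759.498 ≈ 11759.5 km; running total=22751.7 km
Leg 3 bearing: y=sinΔλ·cosφ2=-0.23263335, x=cosφ1·sinφ2-sinφ1·cosφ2·cosΔλ=-0.93388960; θ=atan2(y, x)=-166.0122° <0 so +360° → 193.9878° ≈ 194.0°

Leg 1: dist=1325.7 km, bearing=11.2°
Leg 2: dist=9666.5 km, bearing=344.2°
Leg 3: dist=11759.5 km, bearing=194.0°
Total: 22751.7 km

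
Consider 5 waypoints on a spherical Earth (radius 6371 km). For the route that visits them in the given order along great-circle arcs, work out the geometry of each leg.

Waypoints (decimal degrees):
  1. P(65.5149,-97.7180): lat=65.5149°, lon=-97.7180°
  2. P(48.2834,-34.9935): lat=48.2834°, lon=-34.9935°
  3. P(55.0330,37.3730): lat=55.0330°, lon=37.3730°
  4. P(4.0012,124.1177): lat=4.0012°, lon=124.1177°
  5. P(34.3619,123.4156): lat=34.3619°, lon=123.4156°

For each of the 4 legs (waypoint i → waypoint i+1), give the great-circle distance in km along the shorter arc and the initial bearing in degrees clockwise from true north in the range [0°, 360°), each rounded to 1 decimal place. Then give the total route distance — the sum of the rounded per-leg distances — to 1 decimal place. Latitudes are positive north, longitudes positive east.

Leg 1: φ1=1.1434507, φ2=0.8427043, Δφ=-0.3007464, Δλ=1.0947490 rad; a=sin²(Δφ/2)+cosφ1·cosφ2·sin²(Δλ/2)=0.0971464700; c=2·atan2(√a, √(1-a))=0.633928101; dist=6371·c=4038.756 ≈ 4038.8 km; running total=4038.8 km
Leg 1 bearing: y=sinΔλ·cosφ2=0.59145781, x=cosφ1·sinφ2-sinφ1·cosφ2·cosΔλ=0.03184008; θ=atan2(y, x)=86.9186° ≈ 86.9°
Leg 2: φ1=0.8427043, φ2=0.9605070, Δφ=0.1178027, Δλ=1.2630337 rad; a=sin²(Δφ/2)+cosφ1·cosφ2·sin²(Δλ/2)=0.1363868696; c=2·atan2(√a, √(1-a))=0.756524083; dist=6371·c=4819.815 ≈ 4819.8 km; running total=8858.6 km
Leg 2 bearing: y=sinΔλ·cosφ2=0.54617649, x=cosφ1·sinφ2-sinφ1·cosφ2·cosΔλ=0.41573214; θ=atan2(y, x)=52.7228° ≈ 52.7°
Leg 3: φ1=0.9605070, φ2=0.0698341, Δφ=-0.8906729, Δλ=1.5139806 rad; a=sin²(Δφ/2)+cosφ1·cosφ2·sin²(Δλ/2)=0.4551770930; c=2·atan2(√a, √(1-a))=1.481030005; dist=6371·c=9435.642 ≈ 9435.6 km; running total=18294.2 km
Leg 3 bearing: y=sinΔλ·cosφ2=0.99595294, x=cosφ1·sinφ2-sinφ1·cosφ2·cosΔλ=-0.00643127; θ=atan2(y, x)=90.3700° ≈ 90.4°
Leg 4: φ1=0.0698341, φ2=0.5997283, Δφ=0.5298942, Δλ=-0.0122540 rad; a=sin²(Δφ/2)+cosφ1·cosφ2·sin²(Δλ/2)=0.0686006318; c=2·atan2(√a, √(1-a))=0.530016485; dist=6371·c=3376.735 ≈ 3376.7 km; running total=21670.9 km
Leg 4 bearing: y=sinΔλ·cosφ2=-0.01011525, x=cosφ1·sinφ2-sinφ1·cosφ2·cosΔλ=0.50544636; θ=atan2(y, x)=-1.1465° <0 so +360° → 358.8535° ≈ 358.9°

Leg 1: dist=4038.8 km, bearing=86.9°
Leg 2: dist=4819.8 km, bearing=52.7°
Leg 3: dist=9435.6 km, bearing=90.4°
Leg 4: dist=3376.7 km, bearing=358.9°
Total: 21670.9 km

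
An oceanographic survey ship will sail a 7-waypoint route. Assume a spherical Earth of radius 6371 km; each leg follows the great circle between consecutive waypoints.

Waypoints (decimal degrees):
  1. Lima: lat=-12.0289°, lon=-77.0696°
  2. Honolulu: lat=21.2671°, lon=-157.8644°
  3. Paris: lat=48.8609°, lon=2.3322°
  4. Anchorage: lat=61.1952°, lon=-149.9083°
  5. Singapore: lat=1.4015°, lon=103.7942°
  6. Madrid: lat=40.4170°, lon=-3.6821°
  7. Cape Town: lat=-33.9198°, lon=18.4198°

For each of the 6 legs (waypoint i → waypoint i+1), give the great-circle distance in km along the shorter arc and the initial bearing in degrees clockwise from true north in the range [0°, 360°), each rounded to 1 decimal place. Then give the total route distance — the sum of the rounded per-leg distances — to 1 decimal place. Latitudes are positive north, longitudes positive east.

Leg 1: dist=9559.9 km, bearing=292.8°
Leg 2: dist=11973.2 km, bearing=13.5°
Leg 3: dist=7528.1 km, bearing=346.0°
Leg 4: dist=10733.8 km, bearing=285.0°
Leg 5: dist=11373.2 km, bearing=312.0°
Leg 6: dist=8571.1 km, bearing=161.3°
Total: 59739.3 km

Leg 1: φ1=-0.2099439, φ2=0.3711809, Δφ=0.5811248, Δλ=-1.4101353 rad; a=sin²(Δφ/2)+cosφ1·cosφ2·sin²(Δλ/2)=0.4648942526; c=2·atan2(√a, √(1-a))=1.500527017; dist=6371·c=9559.858 ≈ 9559.9 km; running total=9559.9 km
Leg 1 bearing: y=sinΔλ·cosφ2=-0.91989842, x=cosφ1·sinφ2-sinφ1·cosφ2·cosΔλ=0.38582022; θ=atan2(y, x)=-67.2460° <0 so +360° → 292.7540° ≈ 292.8°
Leg 2: φ1=0.3711809, φ2=0.8527836, Δφ=0.4816027, Δλ=2.7959581 rad; a=sin²(Δφ/2)+cosφ1·cosφ2·sin²(Δλ/2)=0.6518312250; c=2·atan2(√a, √(1-a))=1.879330602; dist=6371·c=11973.215 ≈ 11973.2 km; running total=21533.1 km
Leg 2 bearing: y=sinΔλ·cosφ2=0.22288880, x=cosφ1·sinφ2-sinφ1·cosφ2·cosΔλ=0.92634211; θ=atan2(y, x)=13.5289° ≈ 13.5°
Leg 3: φ1=0.8527836, φ2=1.0680577, Δφ=0.2152741, Δλ=-2.6570980 rad; a=sin²(Δφ/2)+cosφ1·cosφ2·sin²(Δλ/2)=0.3102889105; c=2·atan2(√a, √(1-a))=1.181624631; dist=6371·c=7528.131 ≈ 7528.1 km; running total=29061.2 km
Leg 3 bearing: y=sinΔλ·cosφ2=-0.22441639, x=cosφ1·sinφ2-sinφ1·cosφ2·cosΔλ=0.89759462; θ=atan2(y, x)=-14.0373° <0 so +360° → 345.9627° ≈ 346.0°
Leg 4: φ1=1.0680577, φ2=0.0244608, Δφ=-1.0435969, Δλ=4.4279439 rad; a=sin²(Δφ/2)+cosφ1·cosφ2·sin²(Δλ/2)=0.5568700831; c=2·atan2(√a, √(1-a))=1.684783171; dist=6371·c=10733.754 ≈ 10733.8 km; running total=39795.0 km
Leg 4 bearing: y=sinΔλ·cosφ2=-0.95953041, x=cosφ1·sinφ2-sinφ1·cosφ2·cosΔλ=0.25761322; θ=atan2(y, x)=-74.9717° <0 so +360° → 285.0283° ≈ 285.0°
Leg 5: φ1=0.0244608, φ2=0.7054097, Δφ=0.6809489, Δλ=-1.8758153 rad; a=sin²(Δφ/2)+cosφ1·cosφ2·sin²(Δλ/2)=0.6063574565; c=2·atan2(√a, √(1-a))=1.785148951; dist=6371·c=11373.184 ≈ 11373.2 km; running total=51168.2 km
Leg 5 bearing: y=sinΔλ·cosφ2=-0.72620320, x=cosφ1·sinφ2-sinφ1·cosφ2·cosΔλ=0.65374405; θ=atan2(y, x)=-48.0058° <0 so +360° → 311.9942° ≈ 312.0°
Leg 6: φ1=0.7054097, φ2=-0.5920122, Δφ=-1.2974219, Δλ=0.3857509 rad; a=sin²(Δφ/2)+cosφ1·cosφ2·sin²(Δλ/2)=0.3882217664; c=2·atan2(√a, √(1-a))=1.345334559; dist=6371·c=8571.126 ≈ 8571.1 km; running total=59739.3 km
Leg 6 bearing: y=sinΔλ·cosφ2=0.31222372, x=cosφ1·sinφ2-sinφ1·cosφ2·cosΔλ=-0.92333031; θ=atan2(y, x)=161.3171° ≈ 161.3°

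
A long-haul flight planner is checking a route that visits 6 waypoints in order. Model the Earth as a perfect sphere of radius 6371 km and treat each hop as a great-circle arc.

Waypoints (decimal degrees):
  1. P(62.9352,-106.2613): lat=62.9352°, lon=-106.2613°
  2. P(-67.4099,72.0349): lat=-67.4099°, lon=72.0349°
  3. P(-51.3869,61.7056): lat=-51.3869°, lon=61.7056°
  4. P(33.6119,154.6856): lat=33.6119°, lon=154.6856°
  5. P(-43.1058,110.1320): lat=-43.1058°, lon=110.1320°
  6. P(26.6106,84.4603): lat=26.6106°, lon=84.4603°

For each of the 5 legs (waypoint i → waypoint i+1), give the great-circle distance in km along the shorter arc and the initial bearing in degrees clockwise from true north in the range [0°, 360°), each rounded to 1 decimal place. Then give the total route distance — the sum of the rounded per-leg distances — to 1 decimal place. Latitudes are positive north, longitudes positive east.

Leg 1: dist=19511.3 km, bearing=171.7°
Leg 2: dist=1869.3 km, bearing=337.2°
Leg 3: dist=13049.7 km, bearing=69.5°
Leg 4: dist=9657.0 km, bearing=210.9°
Leg 5: dist=8184.7 km, bearing=336.2°
Total: 52272.0 km

Leg 1: φ1=1.0984265, φ2=-1.1765247, Δφ=-2.2749512, Δλ=3.1118557 rad; a=sin²(Δφ/2)+cosφ1·cosφ2·sin²(Δλ/2)=0.9984373046; c=2·atan2(√a, √(1-a))=3.062510163; dist=6371·c=19511.252 ≈ 19511.3 km; running total=19511.3 km
Leg 1 bearing: y=sinΔλ·cosφ2=0.01142133, x=cosφ1·sinφ2-sinφ1·cosφ2·cosΔλ=-0.07817011; θ=atan2(y, x)=171.6874° ≈ 171.7°
Leg 2: φ1=-1.1765247, φ2=-0.8968706, Δφ=0.2796541, Δλ=-0.1802803 rad; a=sin²(Δφ/2)+cosφ1·cosφ2·sin²(Δλ/2)=0.0213670543; c=2·atan2(√a, √(1-a))=0.293400725; dist=6371·c=1869.256 ≈ 1869.3 km; running total=21380.6 km
Leg 2 bearing: y=sinΔλ·cosφ2=-0.11189697, x=cosφ1·sinφ2-sinφ1·cosφ2·cosΔλ=0.26668536; θ=atan2(y, x)=-22.7622° <0 so +360° → 337.2378° ≈ 337.2°
Leg 3: φ1=-0.8968706, φ2=0.5866383, Δφ=1.4835089, Δλ=1.6228071 rad; a=sin²(Δφ/2)+cosφ1·cosφ2·sin²(Δλ/2)=0.7297809476; c=2·atan2(√a, √(1-a))=2.048298182; dist=6371·c=13049.708 ≈ 13049.7 km; running total=34430.3 km
Leg 3 bearing: y=sinΔλ·cosφ2=0.83168012, x=cosφ1·sinφ2-sinφ1·cosφ2·cosΔλ=0.31162645; θ=atan2(y, x)=69.4593° ≈ 69.5°
Leg 4: φ1=0.5866383, φ2=-0.7523381, Δφ=-1.3389765, Δλ=-0.7776070 rad; a=sin²(Δφ/2)+cosφ1·cosφ2·sin²(Δλ/2)=0.4725005009; c=2·atan2(√a, √(1-a))=1.515769563; dist=6371·c=9656.968 ≈ 9657.0 km; running total=44087.3 km
Leg 4 bearing: y=sinΔλ·cosφ2=-0.51221595, x=cosφ1·sinφ2-sinφ1·cosφ2·cosΔλ=-0.85709389; θ=atan2(y, x)=-149.1366° <0 so +360° → 210.8634° ≈ 210.9°
Leg 5: φ1=-0.7523381, φ2=0.4644426, Δφ=1.2167807, Δλ=-0.4480557 rad; a=sin²(Δφ/2)+cosφ1·cosφ2·sin²(Δλ/2)=0.3588827881; c=2·atan2(√a, √(1-a))=1.284673900; dist=6371·c=8184.657 ≈ 8184.7 km; running total=52272.0 km
Leg 5 bearing: y=sinΔλ·cosφ2=-0.38732421, x=cosφ1·sinφ2-sinφ1·cosφ2·cosΔλ=0.87768086; θ=atan2(y, x)=-23.8121° <0 so +360° → 336.1879° ≈ 336.2°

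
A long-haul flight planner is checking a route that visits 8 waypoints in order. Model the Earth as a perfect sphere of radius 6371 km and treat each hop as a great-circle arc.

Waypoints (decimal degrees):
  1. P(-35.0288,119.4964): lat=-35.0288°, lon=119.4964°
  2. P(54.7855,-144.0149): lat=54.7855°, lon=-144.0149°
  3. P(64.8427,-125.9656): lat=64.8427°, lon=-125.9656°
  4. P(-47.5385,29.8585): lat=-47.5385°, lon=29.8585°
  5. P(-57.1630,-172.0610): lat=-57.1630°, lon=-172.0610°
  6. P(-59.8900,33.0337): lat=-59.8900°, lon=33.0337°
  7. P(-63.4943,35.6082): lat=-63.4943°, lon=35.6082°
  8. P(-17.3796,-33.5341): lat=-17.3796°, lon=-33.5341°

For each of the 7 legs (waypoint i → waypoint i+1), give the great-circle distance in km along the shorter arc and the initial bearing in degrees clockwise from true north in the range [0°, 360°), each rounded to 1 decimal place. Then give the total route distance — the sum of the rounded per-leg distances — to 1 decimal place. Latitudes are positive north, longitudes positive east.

Leg 1: φ1=-0.6113679, φ2=0.9561874, Δφ=1.5675553, Δλ=-4.5991398 rad; a=sin²(Δφ/2)+cosφ1·cosφ2·sin²(Δλ/2)=0.7611542353; c=2·atan2(√a, √(1-a))=2.120352109; dist=6371·c=13508.763 ≈ 13508.8 km; running total=13508.8 km
Leg 1 bearing: y=sinΔλ·cosφ2=0.57294524, x=cosφ1·sinφ2-sinφ1·cosφ2·cosΔλ=0.63160717; θ=atan2(y, x)=42.2119° ≈ 42.2°
Leg 2: φ1=0.9561874, φ2=1.1317186, Δφ=0.1755313, Δλ=0.3150197 rad; a=sin²(Δφ/2)+cosφ1·cosφ2·sin²(Δλ/2)=0.0137144892; c=2·atan2(√a, √(1-a))=0.234756449; dist=6371·c=1495.633 ≈ 1495.6 km; running total=15004.4 km
Leg 2 bearing: y=sinΔλ·cosφ2=0.13171245, x=cosφ1·sinφ2-sinφ1·cosφ2·cosΔλ=0.19172229; θ=atan2(y, x)=34.4889° ≈ 34.5°
Leg 3: φ1=1.1317186, φ2=-0.8297033, Δφ=-1.9614220, Δλ=2.7196436 rad; a=sin²(Δφ/2)+cosφ1·cosφ2·sin²(Δλ/2)=0.9647840808; c=2·atan2(√a, √(1-a))=2.764036032; dist=6371·c=17609.674 ≈ 17609.7 km; running total=32614.1 km
Leg 3 bearing: y=sinΔλ·cosφ2=0.27647781, x=cosφ1·sinφ2-sinφ1·cosφ2·cosΔλ=0.24385047; θ=atan2(y, x)=48.5881° ≈ 48.6°
Leg 4: φ1=-0.8297033, φ2=-0.9976826, Δφ=-0.1679792, Δλ=-3.5241601 rad; a=sin²(Δφ/2)+cosφ1·cosφ2·sin²(Δλ/2)=0.3598766055; c=2·atan2(√a, √(1-a))=1.286745136; dist=6371·c=8197.853 ≈ 8197.9 km; running total=40812.0 km
Leg 4 bearing: y=sinΔλ·cosφ2=0.20242418, x=cosφ1·sinφ2-sinφ1·cosφ2·cosΔλ=-0.93834225; θ=atan2(y, x)=167.8264° ≈ 167.8°
Leg 5: φ1=-0.9976826, φ2=-1.0452777, Δφ=-0.0475951, Δλ=3.5795778 rad; a=sin²(Δφ/2)+cosφ1·cosφ2·sin²(Δλ/2)=0.2597541865; c=2·atan2(√a, √(1-a))=1.069581122; dist=6371·c=6814.301 ≈ 6814.3 km; running total=47626.3 km
Leg 5 bearing: y=sinΔλ·cosφ2=-0.21276259, x=cosφ1·sinφ2-sinφ1·cosφ2·cosΔλ=-0.85079955; θ=atan2(y, x)=-165.9598° <0 so +360° → 194.0402° ≈ 194.0°
Leg 6: φ1=-1.0452777, φ2=-1.1081846, Δφ=-0.0629069, Δλ=0.0449335 rad; a=sin²(Δφ/2)+cosφ1·cosφ2·sin²(Δλ/2)=0.0011019814; c=2·atan2(√a, √(1-a))=0.066404411; dist=6371·c=423.063 ≈ 423.1 km; running total=48049.4 km
Leg 6 bearing: y=sinΔλ·cosφ2=0.02004648, x=cosφ1·sinφ2-sinφ1·cosφ2·cosΔλ=-0.06325509; θ=atan2(y, x)=162.4158° ≈ 162.4°
Leg 7: φ1=-1.1081846, φ2=-0.3033312, Δφ=0.8048533, Δλ=-1.2067608 rad; a=sin²(Δφ/2)+cosφ1·cosφ2·sin²(Δλ/2)=0.2905250563; c=2·atan2(√a, √(1-a))=1.138507816; dist=6371·c=7253.433 ≈ 7253.4 km; running total=55302.8 km
Leg 7 bearing: y=sinΔλ·cosφ2=-0.89180610, x=cosφ1·sinφ2-sinφ1·cosφ2·cosΔλ=0.17077141; θ=atan2(y, x)=-79.1597° <0 so +360° → 280.8403° ≈ 280.8°

Leg 1: dist=13508.8 km, bearing=42.2°
Leg 2: dist=1495.6 km, bearing=34.5°
Leg 3: dist=17609.7 km, bearing=48.6°
Leg 4: dist=8197.9 km, bearing=167.8°
Leg 5: dist=6814.3 km, bearing=194.0°
Leg 6: dist=423.1 km, bearing=162.4°
Leg 7: dist=7253.4 km, bearing=280.8°
Total: 55302.8 km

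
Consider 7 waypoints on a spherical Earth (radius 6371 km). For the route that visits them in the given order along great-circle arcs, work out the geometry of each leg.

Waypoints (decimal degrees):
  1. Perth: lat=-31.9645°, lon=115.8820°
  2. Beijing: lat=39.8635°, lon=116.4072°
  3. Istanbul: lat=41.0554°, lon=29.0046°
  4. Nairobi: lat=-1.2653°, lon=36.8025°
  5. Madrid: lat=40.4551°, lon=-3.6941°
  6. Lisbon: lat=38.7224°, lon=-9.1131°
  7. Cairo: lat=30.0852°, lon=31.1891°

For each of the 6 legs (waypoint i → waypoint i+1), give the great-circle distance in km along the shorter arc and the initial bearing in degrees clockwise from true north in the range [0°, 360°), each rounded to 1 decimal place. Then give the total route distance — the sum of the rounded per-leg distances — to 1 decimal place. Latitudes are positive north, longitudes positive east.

Leg 1: φ1=-0.5578858, φ2=0.6957493, Δφ=1.2536351, Δλ=0.0091665 rad; a=sin²(Δφ/2)+cosφ1·cosφ2·sin²(Δλ/2)=0.3440783602; c=2·atan2(√a, √(1-a))=1.253663889; dist=6371·c=7987.093 ≈ 7987.1 km; running total=7987.1 km
Leg 1 bearing: y=sinΔλ·cosφ2=0.00703584, x=cosφ1·sinφ2-sinφ1·cosφ2·cosΔλ=0.95010750; θ=atan2(y, x)=0.4243° ≈ 0.4°
Leg 2: φ1=0.6957493, φ2=0.7165519, Δφ=0.0208026, Δλ=-1.5254631 rad; a=sin²(Δφ/2)+cosφ1·cosφ2·sin²(Δλ/2)=0.2763970665; c=2·atan2(√a, √(1-a))=1.107157359; dist=6371·c=7053.700 ≈ 7053.7 km; running total=15040.8 km
Leg 2 bearing: y=sinΔλ·cosφ2=-0.75330016, x=cosφ1·sinφ2-sinφ1·cosφ2·cosΔλ=0.48223001; θ=atan2(y, x)=-57.3744° <0 so +360° → 302.6256° ≈ 302.6°
Leg 3: φ1=0.7165519, φ2=-0.0220837, Δφ=-0.7386356, Δλ=0.1360990 rad; a=sin²(Δφ/2)+cosφ1·cosφ2·sin²(Δλ/2)=0.1337917359; c=2·atan2(√a, √(1-a))=0.748931873; dist=6371·c=4771.445 ≈ 4771.4 km; running total=19812.2 km
Leg 3 bearing: y=sinΔλ·cosφ2=0.13564618, x=cosφ1·sinφ2-sinφ1·cosφ2·cosΔλ=-0.66720772; θ=atan2(y, x)=168.5081° ≈ 168.5°
Leg 4: φ1=-0.0220837, φ2=0.7060747, Δφ=0.7281583, Δλ=-0.7067990 rad; a=sin²(Δφ/2)+cosφ1·cosφ2·sin²(Δλ/2)=0.2179177824; c=2·atan2(√a, √(1-a))=0.971375417; dist=6371·c=6188.633 ≈ 6188.6 km; running total=26000.8 km
Leg 4 bearing: y=sinΔλ·cosφ2=-0.49414021, x=cosφ1·sinφ2-sinφ1·cosφ2·cosΔλ=0.66147104; θ=atan2(y, x)=-36.7609° <0 so +360° → 323.2391° ≈ 323.2°
Leg 5: φ1=0.7060747, φ2=0.6758334, Δφ=-0.0302413, Δλ=-0.0945794 rad; a=sin²(Δφ/2)+cosφ1·cosφ2·sin²(Δλ/2)=0.0015552272; c=2·atan2(√a, √(1-a))=0.078893196; dist=6371·c=502.629 ≈ 502.6 km; running total=26503.4 km
Leg 5 bearing: y=sinΔλ·cosφ2=-0.07367955, x=cosφ1·sinφ2-sinφ1·cosφ2·cosΔλ=-0.02797424; θ=atan2(y, x)=-110.7905° <0 so +360° → 249.2095° ≈ 249.2°
Leg 6: φ1=0.6758334, φ2=0.5250858, Δφ=-0.1507476, Δλ=0.7034061 rad; a=sin²(Δφ/2)+cosφ1·cosφ2·sin²(Δλ/2)=0.0857877715; c=2·atan2(√a, √(1-a))=0.594507486; dist=6371·c=3787.607 ≈ 3787.6 km; running total=30291.0 km
Leg 6 bearing: y=sinΔλ·cosφ2=0.55968020, x=cosφ1·sinφ2-sinφ1·cosφ2·cosΔλ=-0.02170225; θ=atan2(y, x)=92.2206° ≈ 92.2°

Leg 1: dist=7987.1 km, bearing=0.4°
Leg 2: dist=7053.7 km, bearing=302.6°
Leg 3: dist=4771.4 km, bearing=168.5°
Leg 4: dist=6188.6 km, bearing=323.2°
Leg 5: dist=502.6 km, bearing=249.2°
Leg 6: dist=3787.6 km, bearing=92.2°
Total: 30291.0 km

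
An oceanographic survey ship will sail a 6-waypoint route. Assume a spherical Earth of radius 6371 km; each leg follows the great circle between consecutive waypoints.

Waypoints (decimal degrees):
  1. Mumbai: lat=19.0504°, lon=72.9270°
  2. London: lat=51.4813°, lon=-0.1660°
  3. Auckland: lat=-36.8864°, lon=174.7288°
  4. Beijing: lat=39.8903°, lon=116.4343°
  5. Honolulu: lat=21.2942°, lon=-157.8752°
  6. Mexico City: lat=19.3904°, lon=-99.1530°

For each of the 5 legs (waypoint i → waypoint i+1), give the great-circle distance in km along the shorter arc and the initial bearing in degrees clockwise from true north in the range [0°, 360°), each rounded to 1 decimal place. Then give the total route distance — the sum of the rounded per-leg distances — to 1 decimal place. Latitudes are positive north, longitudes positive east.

Leg 1: φ1=0.3324922, φ2=0.8985182, Δφ=0.5660260, Δλ=-1.2757135 rad; a=sin²(Δφ/2)+cosφ1·cosφ2·sin²(Δλ/2)=0.2867145310; c=2·atan2(√a, √(1-a))=1.130098260; dist=6371·c=7199.856 ≈ 7199.9 km; running total=7199.9 km
Leg 1 bearing: y=sinΔλ·cosφ2=-0.59585270, x=cosφ1·sinφ2-sinφ1·cosφ2·cosΔλ=0.68043868; θ=atan2(y, x)=-41.2083° <0 so +360° → 318.7917° ≈ 318.8°
Leg 2: φ1=0.8985182, φ2=-0.6437891, Δφ=-1.5423073, Δλ=3.0524901 rad; a=sin²(Δφ/2)+cosφ1·cosφ2·sin²(Δλ/2)=0.9828778023; c=2·atan2(√a, √(1-a))=2.879136385; dist=6371·c=18342.978 ≈ 18343.0 km; running total=25542.9 km
Leg 2 bearing: y=sinΔλ·cosφ2=0.07117237, x=cosφ1·sinφ2-sinφ1·cosφ2·cosΔλ=0.24950071; θ=atan2(y, x)=15.9213° ≈ 15.9°
Leg 3: φ1=-0.6437891, φ2=0.6962171, Δφ=1.3400062, Δλ=-1.0174310 rad; a=sin²(Δφ/2)+cosφ1·cosφ2·sin²(Δλ/2)=0.5312073458; c=2·atan2(√a, √(1-a))=1.633251613; dist=6371·c=10405.446 ≈ 10405.4 km; running total=35948.3 km
Leg 3 bearing: y=sinΔλ·cosφ2=-0.65276631, x=cosφ1·sinφ2-sinφ1·cosφ2·cosΔλ=0.75498381; θ=atan2(y, x)=-40.8470° <0 so +360° → 319.1530° ≈ 319.2°
Leg 4: φ1=0.6962171, φ2=0.3716539, Δφ=-0.3245632, Δλ=-4.7876039 rad; a=sin²(Δφ/2)+cosφ1·cosφ2·sin²(Δλ/2)=0.3566902642; c=2·atan2(√a, √(1-a))=1.280099932; dist=6371·c=8155.517 ≈ 8155.5 km; running total=44103.8 km
Leg 4 bearing: y=sinΔλ·cosφ2=0.92909371, x=cosφ1·sinφ2-sinφ1·cosφ2·cosΔλ=0.23373951; θ=atan2(y, x)=75.8787° ≈ 75.9°
Leg 5: φ1=0.3716539, φ2=0.3384263, Δφ=-0.0332276, Δλ=1.0248957 rad; a=sin²(Δφ/2)+cosφ1·cosφ2·sin²(Δλ/2)=0.2115637281; c=2·atan2(√a, √(1-a))=0.955901589; dist=6371·c=6090.049 ≈ 6090.0 km; running total=50193.8 km
Leg 5 bearing: y=sinΔλ·cosφ2=0.80618229, x=cosφ1·sinφ2-sinφ1·cosφ2·cosΔλ=0.13148455; θ=atan2(y, x)=80.7369° ≈ 80.7°

Leg 1: dist=7199.9 km, bearing=318.8°
Leg 2: dist=18343.0 km, bearing=15.9°
Leg 3: dist=10405.4 km, bearing=319.2°
Leg 4: dist=8155.5 km, bearing=75.9°
Leg 5: dist=6090.0 km, bearing=80.7°
Total: 50193.8 km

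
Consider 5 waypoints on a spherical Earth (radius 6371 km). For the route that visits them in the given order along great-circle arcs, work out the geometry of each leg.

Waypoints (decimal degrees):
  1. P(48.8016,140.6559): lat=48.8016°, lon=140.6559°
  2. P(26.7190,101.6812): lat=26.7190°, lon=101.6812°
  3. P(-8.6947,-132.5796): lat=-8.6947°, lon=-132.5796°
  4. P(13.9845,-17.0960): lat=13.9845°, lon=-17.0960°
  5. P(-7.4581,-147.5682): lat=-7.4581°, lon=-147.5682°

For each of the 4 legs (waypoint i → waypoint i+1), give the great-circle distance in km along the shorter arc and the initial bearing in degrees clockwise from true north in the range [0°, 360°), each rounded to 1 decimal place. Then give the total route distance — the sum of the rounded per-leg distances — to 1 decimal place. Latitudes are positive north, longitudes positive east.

Leg 1: dist=4145.3 km, bearing=248.1°
Leg 2: dist=13978.5 km, bearing=81.2°
Leg 3: dist=12975.8 km, bearing=78.7°
Leg 4: dist=14565.0 km, bearing=272.2°
Total: 45664.6 km

Leg 1: φ1=0.8517486, φ2=0.4663345, Δφ=-0.3854141, Δλ=-0.6802368 rad; a=sin²(Δφ/2)+cosφ1·cosφ2·sin²(Δλ/2)=0.1021535348; c=2·atan2(√a, √(1-a))=0.650645590; dist=6371·c=4145.263 ≈ 4145.3 km; running total=4145.3 km
Leg 1 bearing: y=sinΔλ·cosφ2=-0.56181646, x=cosφ1·sinφ2-sinφ1·cosφ2·cosΔλ=-0.22635156; θ=atan2(y, x)=-111.9441° <0 so +360° → 248.0559° ≈ 248.1°
Leg 2: φ1=0.4663345, φ2=-0.1517511, Δφ=-0.6180857, Δλ=-4.0886223 rad; a=sin²(Δφ/2)+cosφ1·cosφ2·sin²(Δλ/2)=0.7918502451; c=2·atan2(√a, √(1-a))=2.194075020; dist=6371·c=13978.452 ≈ 13978.5 km; running total=18123.8 km
Leg 2 bearing: y=sinΔλ·cosφ2=0.80235612, x=cosφ1·sinφ2-sinφ1·cosφ2·cosΔλ=0.12457284; θ=atan2(y, x)=81.1748° ≈ 81.2°
Leg 3: φ1=-0.1517511, φ2=0.2440756, Δφ=0.3958267, Δλ=2.0155691 rad; a=sin²(Δφ/2)+cosφ1·cosφ2·sin²(Δλ/2)=0.7246170300; c=2·atan2(√a, √(1-a))=2.036704163; dist=6371·c=12975.842 ≈ 12975.8 km; running total=31099.6 km
Leg 3 bearing: y=sinΔλ·cosφ2=0.87595322, x=cosφ1·sinφ2-sinφ1·cosφ2·cosΔλ=0.17576892; θ=atan2(y, x)=78.6537° ≈ 78.7°
Leg 4: φ1=0.2440756, φ2=-0.1301684, Δφ=-0.3742440, Δλ=-2.2771695 rad; a=sin²(Δφ/2)+cosφ1·cosφ2·sin²(Δλ/2)=0.8279401468; c=2·atan2(√a, √(1-a))=2.286144518; dist=6371·c=14565.027 ≈ 14565.0 km; running total=45664.6 km
Leg 4 bearing: y=sinΔλ·cosφ2=-0.75428533, x=cosφ1·sinφ2-sinφ1·cosφ2·cosΔλ=0.02957509; θ=atan2(y, x)=-87.7546° <0 so +360° → 272.2454° ≈ 272.2°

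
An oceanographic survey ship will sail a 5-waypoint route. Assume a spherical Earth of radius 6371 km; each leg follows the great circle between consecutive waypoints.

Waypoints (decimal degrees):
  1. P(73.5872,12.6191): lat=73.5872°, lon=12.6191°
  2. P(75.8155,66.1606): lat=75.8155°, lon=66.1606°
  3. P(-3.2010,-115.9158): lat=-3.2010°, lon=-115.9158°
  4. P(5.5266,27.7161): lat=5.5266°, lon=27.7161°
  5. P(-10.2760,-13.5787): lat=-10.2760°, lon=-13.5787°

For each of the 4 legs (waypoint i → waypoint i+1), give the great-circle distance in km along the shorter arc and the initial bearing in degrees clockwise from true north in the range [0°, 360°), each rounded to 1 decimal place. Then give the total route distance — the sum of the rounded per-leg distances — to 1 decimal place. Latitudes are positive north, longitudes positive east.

Leg 1: dist=1534.1 km, bearing=55.7°
Leg 2: dist=11939.7 km, bearing=2.2°
Leg 3: dist=15975.3 km, bearing=85.0°
Leg 4: dist=4898.8 km, bearing=249.0°
Total: 34347.9 km

Leg 1: φ1=1.2843389, φ2=1.3232301, Δφ=0.0388912, Δλ=0.9344755 rad; a=sin²(Δφ/2)+cosφ1·cosφ2·sin²(Δλ/2)=0.0144252597; c=2·atan2(√a, √(1-a))=0.240791703; dist=6371·c=1534.084 ≈ 1534.1 km; running total=1534.1 km
Leg 1 bearing: y=sinΔλ·cosφ2=0.19708672, x=cosφ1·sinφ2-sinφ1·cosφ2·cosΔλ=0.13425912; θ=atan2(y, x)=55.7366° ≈ 55.7°
Leg 2: φ1=1.3232301, φ2=-0.0558680, Δφ=-1.3790981, Δλ=-3.1778327 rad; a=sin²(Δφ/2)+cosφ1·cosφ2·sin²(Δλ/2)=0.6493193227; c=2·atan2(√a, √(1-a))=1.874062213; dist=6371·c=11939.650 ≈ 11939.7 km; running total=13473.8 km
Leg 2 bearing: y=sinΔλ·cosφ2=0.03617555, x=cosφ1·sinφ2-sinφ1·cosφ2·cosΔλ=0.95368039; θ=atan2(y, x)=2.1723° ≈ 2.2°
Leg 3: φ1=-0.0558680, φ2=0.0964574, Δφ=0.1523254, Δλ=2.5068496 rad; a=sin²(Δφ/2)+cosφ1·cosφ2·sin²(Δλ/2)=0.9028041526; c=2·atan2(√a, √(1-a))=2.507497844; dist=6371·c=15975.269 ≈ 15975.3 km; running total=29449.1 km
Leg 3 bearing: y=sinΔλ·cosφ2=0.59021429, x=cosφ1·sinφ2-sinφ1·cosφ2·cosΔλ=0.05140376; θ=atan2(y, x)=85.0225° ≈ 85.0°
Leg 4: φ1=0.0964574, φ2=-0.1793500, Δφ=-0.2758074, Δλ=-0.7207302 rad; a=sin²(Δφ/2)+cosφ1·cosφ2·sin²(Δλ/2)=0.1406720636; c=2·atan2(√a, √(1-a))=0.768928922; dist=6371·c=4898.846 ≈ 4898.8 km; running total=34347.9 km
Leg 4 bearing: y=sinΔλ·cosφ2=-0.64934805, x=cosφ1·sinφ2-sinφ1·cosφ2·cosΔλ=-0.24875861; θ=atan2(y, x)=-110.9613° <0 so +360° → 249.0387° ≈ 249.0°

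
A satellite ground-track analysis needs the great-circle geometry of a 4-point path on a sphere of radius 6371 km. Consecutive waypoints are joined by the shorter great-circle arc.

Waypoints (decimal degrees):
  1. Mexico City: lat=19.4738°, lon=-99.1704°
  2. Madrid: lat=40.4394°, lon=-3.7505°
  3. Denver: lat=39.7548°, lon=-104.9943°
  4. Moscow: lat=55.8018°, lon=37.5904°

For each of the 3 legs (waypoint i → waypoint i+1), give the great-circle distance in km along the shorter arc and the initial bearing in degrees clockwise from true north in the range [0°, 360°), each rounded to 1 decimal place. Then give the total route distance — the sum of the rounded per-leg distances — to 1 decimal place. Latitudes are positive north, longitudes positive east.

Leg 1: dist=9058.2 km, bearing=50.0°
Leg 2: dist=8061.5 km, bearing=307.8°
Leg 3: dist=8817.3 km, bearing=20.3°
Total: 25937.0 km

Leg 1: φ1=0.3398819, φ2=0.7058007, Δφ=0.3659187, Δλ=1.6653914 rad; a=sin²(Δφ/2)+cosφ1·cosφ2·sin²(Δλ/2)=0.4257669230; c=2·atan2(√a, √(1-a))=1.421779271; dist=6371·c=9058.156 ≈ 9058.2 km; running total=9058.2 km
Leg 1 bearing: y=sinΔλ·cosφ2=0.75768976, x=cosφ1·sinφ2-sinφ1·cosφ2·cosΔλ=0.63550297; θ=atan2(y, x)=50.0122° ≈ 50.0°
Leg 2: φ1=0.7058007, φ2=0.6938522, Δφ=-0.0119485, Δλ=-1.7670377 rad; a=sin²(Δφ/2)+cosφ1·cosφ2·sin²(Δλ/2)=0.3496396288; c=2·atan2(√a, √(1-a))=1.265348040; dist=6371·c=8061.532 ≈ 8061.5 km; running total=17119.7 km
Leg 2 bearing: y=sinΔλ·cosφ2=-0.75403243, x=cosφ1·sinφ2-sinφ1·cosφ2·cosΔλ=0.58395387; θ=atan2(y, x)=-52.2443° <0 so +360° → 307.7557° ≈ 307.8°
Leg 3: φ1=0.6938522, φ2=0.9739251, Δφ=0.2800730, Δλ=2.4885725 rad; a=sin²(Δφ/2)+cosφ1·cosφ2·sin²(Δλ/2)=0.4071334027; c=2·atan2(√a, √(1-a))=1.383978339; dist=6371·c=8817.326 ≈ 8817.3 km; running total=25937.0 km
Leg 3 bearing: y=sinΔλ·cosφ2=0.34149930, x=cosφ1·sinφ2-sinφ1·cosφ2·cosΔλ=0.92134760; θ=atan2(y, x)=20.3373° ≈ 20.3°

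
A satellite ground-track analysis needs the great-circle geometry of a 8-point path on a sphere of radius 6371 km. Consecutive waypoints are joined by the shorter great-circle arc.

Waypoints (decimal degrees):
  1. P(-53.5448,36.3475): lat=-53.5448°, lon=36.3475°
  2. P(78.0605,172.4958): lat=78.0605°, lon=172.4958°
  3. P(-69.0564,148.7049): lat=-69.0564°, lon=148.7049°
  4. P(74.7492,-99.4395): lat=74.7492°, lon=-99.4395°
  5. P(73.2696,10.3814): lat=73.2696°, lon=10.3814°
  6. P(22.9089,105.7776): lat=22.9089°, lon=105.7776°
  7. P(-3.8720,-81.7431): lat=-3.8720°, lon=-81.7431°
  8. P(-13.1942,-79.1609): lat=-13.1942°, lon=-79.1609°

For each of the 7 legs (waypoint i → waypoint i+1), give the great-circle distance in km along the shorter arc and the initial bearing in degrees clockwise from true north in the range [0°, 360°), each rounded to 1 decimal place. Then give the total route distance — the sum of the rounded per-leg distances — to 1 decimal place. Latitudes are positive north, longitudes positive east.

Leg 1: dist=16802.9 km, bearing=17.3°
Leg 2: dist=16433.1 km, bearing=195.7°
Leg 3: dist=17724.2 km, bearing=43.9°
Leg 4: dist=2898.7 km, bearing=38.0°
Leg 5: dist=7744.1 km, bearing=78.0°
Leg 6: dist=17748.9 km, bearing=22.0°
Leg 7: dist=1074.7 km, bearing=164.9°
Total: 80426.6 km

Leg 1: φ1=-0.9345331, φ2=1.3624127, Δφ=2.2969458, Δλ=2.3762361 rad; a=sin²(Δφ/2)+cosφ1·cosφ2·sin²(Δλ/2)=0.9377839309; c=2·atan2(√a, √(1-a))=2.637406360; dist=6371·c=16802.916 ≈ 16802.9 km; running total=16802.9 km
Leg 1 bearing: y=sinΔλ·cosφ2=0.14332437, x=cosφ1·sinφ2-sinφ1·cosφ2·cosΔλ=0.46134482; θ=atan2(y, x)=17.2583° ≈ 17.3°
Leg 2: φ1=1.3624127, φ2=-1.2052615, Δφ=-2.5676743, Δλ=-0.4152295 rad; a=sin²(Δφ/2)+cosφ1·cosφ2·sin²(Δλ/2)=0.9230319568; c=2·atan2(√a, √(1-a))=2.579354125; dist=6371·c=16433.065 ≈ 16433.1 km; running total=33236.0 km
Leg 2 bearing: y=sinΔλ·cosφ2=-0.14419483, x=cosφ1·sinφ2-sinφ1·cosφ2·cosΔλ=-0.51320922; θ=atan2(y, x)=-164.3064° <0 so +360° → 195.6936° ≈ 195.7°
Leg 3: φ1=-1.2052615, φ2=1.3046197, Δφ=2.5098812, Δλ=-4.3309368 rad; a=sin²(Δφ/2)+cosφ1·cosφ2·sin²(Δλ/2)=0.9680228006; c=2·atan2(√a, √(1-a))=2.782015225; dist=6371·c=17724.219 ≈ 17724.2 km; running total=50960.2 km
Leg 3 bearing: y=sinΔλ·cosφ2=0.24413835, x=cosφ1·sinφ2-sinφ1·cosφ2·cosΔλ=0.25340698; θ=atan2(y, x)=43.9328° ≈ 43.9°
Leg 4: φ1=1.3046197, φ2=1.2787958, Δφ=-0.0258239, Δλ=1.9167363 rad; a=sin²(Δφ/2)+cosφ1·cosφ2·sin²(Δλ/2)=0.0508658775; c=2·atan2(√a, √(1-a))=0.454983578; dist=6371·c=2898.700 ≈ 2898.7 km; running total=53858.9 km
Leg 4 bearing: y=sinΔλ·cosφ2=0.27081452, x=cosφ1·sinφ2-sinφ1·cosφ2·cosΔλ=0.34608331; θ=atan2(y, x)=38.0436° ≈ 38.0°
Leg 5: φ1=1.2787958, φ2=0.3998357, Δφ=-0.8789600, Δλ=1.6649778 rad; a=sin²(Δφ/2)+cosφ1·cosφ2·sin²(Δλ/2)=0.3260736076; c=2·atan2(√a, √(1-a))=1.215516442; dist=6371·c=7744.055 ≈ 7744.1 km; running total=61603.0 km
Leg 5 bearing: y=sinΔλ·cosφ2=0.91704271, x=cosφ1·sinφ2-sinφ1·cosφ2·cosΔλ=0.19501565; θ=atan2(y, x)=77.9945° ≈ 78.0°
Leg 6: φ1=0.3998357, φ2=-0.0675791, Δφ=-0.4674149, Δλ=-3.2728536 rad; a=sin²(Δφ/2)+cosφ1·cosφ2·sin²(Δλ/2)=0.9687014717; c=2·atan2(√a, √(1-a))=2.785892646; dist=6371·c=17748.922 ≈ 17748.9 km; running total=79351.9 km
Leg 6 bearing: y=sinΔλ·cosφ2=0.13058562, x=cosφ1·sinφ2-sinφ1·cosφ2·cosΔλ=0.32283605; θ=atan2(y, x)=22.0231° ≈ 22.0°
Leg 7: φ1=-0.0675791, φ2=-0.2302822, Δφ=-0.1627031, Δλ=0.0450679 rad; a=sin²(Δφ/2)+cosφ1·cosφ2·sin²(Δλ/2)=0.0070966490; c=2·atan2(√a, √(1-a))=0.168683139; dist=6371·c=1074.680 ≈ 1074.7 km; running total=80426.6 km
Leg 7 bearing: y=sinΔλ·cosφ2=0.04386334, x=cosφ1·sinφ2-sinφ1·cosφ2·cosΔλ=-0.16205294; θ=atan2(y, x)=164.8545° ≈ 164.9°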